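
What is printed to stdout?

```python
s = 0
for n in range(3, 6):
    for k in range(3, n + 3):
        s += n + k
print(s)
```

105

n=3,k=3: s = 0+6 = 6
n=3,k=4: s = 6+7 = 13
n=3,k=5: s = 13+8 = 21
n=4,k=3: s = 21+7 = 28
n=4,k=4: s = 28+8 = 36
n=4,k=5: s = 36+9 = 45
n=4,k=6: s = 45+10 = 55
n=5,k=3: s = 55+8 = 63
n=5,k=4: s = 63+9 = 72
n=5,k=5: s = 72+10 = 82
n=5,k=6: s = 82+11 = 93
n=5,k=7: s = 93+12 = 105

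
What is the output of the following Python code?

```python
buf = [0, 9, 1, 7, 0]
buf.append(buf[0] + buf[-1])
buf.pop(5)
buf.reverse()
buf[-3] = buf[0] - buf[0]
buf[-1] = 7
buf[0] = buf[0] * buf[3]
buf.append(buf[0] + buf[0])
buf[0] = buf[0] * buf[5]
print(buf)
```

[0, 7, 0, 9, 7, 0]

append buf[0]+buf[-1] = 0+0 = 0 → [0, 9, 1, 7, 0, 0]
pop(5) removes 0 → [0, 9, 1, 7, 0]
reverse → [0, 7, 1, 9, 0]
buf[-3] = buf[0]-buf[0] = 0-0 = 0 → [0, 7, 0, 9, 0]
buf[-1] = 7 → [0, 7, 0, 9, 7]
buf[0] = buf[0]*buf[3] = 0*9 = 0 → [0, 7, 0, 9, 7]
append buf[0]+buf[0] = 0+0 = 0 → [0, 7, 0, 9, 7, 0]
buf[0] = buf[0]*buf[5] = 0*0 = 0 → [0, 7, 0, 9, 7, 0]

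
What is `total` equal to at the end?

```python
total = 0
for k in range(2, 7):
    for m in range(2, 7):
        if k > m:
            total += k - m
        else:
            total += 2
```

50

k=2,m=2: not 2>2, total = 0+2 = 2
k=2,m=3: not 2>3, total = 2+2 = 4
k=2,m=4: not 2>4, total = 4+2 = 6
k=2,m=5: not 2>5, total = 6+2 = 8
k=2,m=6: not 2>6, total = 8+2 = 10
k=3,m=2: 3>2, total = 10+1 = 11
k=3,m=3: not 3>3, total = 11+2 = 13
k=3,m=4: not 3>4, total = 13+2 = 15
k=3,m=5: not 3>5, total = 15+2 = 17
k=3,m=6: not 3>6, total = 17+2 = 19
k=4,m=2: 4>2, total = 19+2 = 21
k=4,m=3: 4>3, total = 21+1 = 22
k=4,m=4: not 4>4, total = 22+2 = 24
k=4,m=5: not 4>5, total = 24+2 = 26
k=4,m=6: not 4>6, total = 26+2 = 28
k=5,m=2: 5>2, total = 28+3 = 31
k=5,m=3: 5>3, total = 31+2 = 33
k=5,m=4: 5>4, total = 33+1 = 34
k=5,m=5: not 5>5, total = 34+2 = 36
k=5,m=6: not 5>6, total = 36+2 = 38
k=6,m=2: 6>2, total = 38+4 = 42
k=6,m=3: 6>3, total = 42+3 = 45
k=6,m=4: 6>4, total = 45+2 = 47
k=6,m=5: 6>5, total = 47+1 = 48
k=6,m=6: not 6>6, total = 48+2 = 50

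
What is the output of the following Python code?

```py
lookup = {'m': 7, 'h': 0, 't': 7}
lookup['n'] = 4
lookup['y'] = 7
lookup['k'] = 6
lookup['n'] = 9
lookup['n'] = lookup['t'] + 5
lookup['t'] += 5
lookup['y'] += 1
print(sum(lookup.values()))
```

lookup['n'] = 4 → {'m': 7, 'h': 0, 't': 7, 'n': 4}
lookup['y'] = 7 → {'m': 7, 'h': 0, 't': 7, 'n': 4, 'y': 7}
lookup['k'] = 6 → {'m': 7, 'h': 0, 't': 7, 'n': 4, 'y': 7, 'k': 6}
lookup['n'] = 9 → {'m': 7, 'h': 0, 't': 7, 'n': 9, 'y': 7, 'k': 6}
lookup['n'] = lookup['t']+5 = 12 → {'m': 7, 'h': 0, 't': 7, 'n': 12, 'y': 7, 'k': 6}
lookup['t'] = 7+5 = 12 → {'m': 7, 'h': 0, 't': 12, 'n': 12, 'y': 7, 'k': 6}
lookup['y'] = 7+1 = 8 → {'m': 7, 'h': 0, 't': 12, 'n': 12, 'y': 8, 'k': 6}
sum of values = 45

45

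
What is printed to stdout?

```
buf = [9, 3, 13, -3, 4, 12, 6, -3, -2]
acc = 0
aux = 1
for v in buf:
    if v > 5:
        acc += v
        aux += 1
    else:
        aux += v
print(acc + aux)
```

v=9: >5, acc = 0+9 = 9; aux=2
v=3: not >5; aux=5
v=13: >5, acc = 9+13 = 22; aux=6
v=-3: not >5; aux=3
v=4: not >5; aux=7
v=12: >5, acc = 22+12 = 34; aux=8
v=6: >5, acc = 34+6 = 40; aux=9
v=-3: not >5; aux=6
v=-2: not >5; aux=4
acc+aux = 40+4 = 44

44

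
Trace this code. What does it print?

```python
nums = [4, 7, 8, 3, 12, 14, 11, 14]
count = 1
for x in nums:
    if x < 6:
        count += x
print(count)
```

x=4: <6, count = 1+4 = 5
x=7: not <6
x=8: not <6
x=3: <6, count = 5+3 = 8
x=12: not <6
x=14: not <6
x=11: not <6
x=14: not <6

8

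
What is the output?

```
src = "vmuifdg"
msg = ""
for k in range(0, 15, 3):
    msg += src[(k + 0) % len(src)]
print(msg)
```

k=0: add src[0]='v' → 'v'
k=3: add src[3]='i' → 'vi'
k=6: add src[6]='g' → 'vig'
k=9: add src[2]='u' → 'vigu'
k=12: add src[5]='d' → 'vigud'

vigud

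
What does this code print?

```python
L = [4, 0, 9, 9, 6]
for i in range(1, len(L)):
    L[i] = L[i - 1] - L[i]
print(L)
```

[4, 4, -5, -14, -20]

i=1: L[1] = 4-0 = 4 → [4, 4, 9, 9, 6]
i=2: L[2] = 4-9 = -5 → [4, 4, -5, 9, 6]
i=3: L[3] = (-5)-9 = -14 → [4, 4, -5, -14, 6]
i=4: L[4] = (-14)-6 = -20 → [4, 4, -5, -14, -20]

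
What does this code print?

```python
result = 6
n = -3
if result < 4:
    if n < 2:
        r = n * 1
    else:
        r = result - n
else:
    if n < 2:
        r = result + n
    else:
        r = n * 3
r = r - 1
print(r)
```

2

result=6, n=-3
result < 4 is False; n < 2 is True
→ r = result + n = 3
r = 3-1 = 2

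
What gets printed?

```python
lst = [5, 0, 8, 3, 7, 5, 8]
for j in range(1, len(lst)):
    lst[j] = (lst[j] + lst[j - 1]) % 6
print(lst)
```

j=1: lst[1] = (0+5)%6 = 5 → [5, 5, 8, 3, 7, 5, 8]
j=2: lst[2] = (8+5)%6 = 1 → [5, 5, 1, 3, 7, 5, 8]
j=3: lst[3] = (3+1)%6 = 4 → [5, 5, 1, 4, 7, 5, 8]
j=4: lst[4] = (7+4)%6 = 5 → [5, 5, 1, 4, 5, 5, 8]
j=5: lst[5] = (5+5)%6 = 4 → [5, 5, 1, 4, 5, 4, 8]
j=6: lst[6] = (8+4)%6 = 0 → [5, 5, 1, 4, 5, 4, 0]

[5, 5, 1, 4, 5, 4, 0]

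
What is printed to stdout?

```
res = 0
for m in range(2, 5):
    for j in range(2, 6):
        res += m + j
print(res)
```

78

m=2,j=2: res = 0+4 = 4
m=2,j=3: res = 4+5 = 9
m=2,j=4: res = 9+6 = 15
m=2,j=5: res = 15+7 = 22
m=3,j=2: res = 22+5 = 27
m=3,j=3: res = 27+6 = 33
m=3,j=4: res = 33+7 = 40
m=3,j=5: res = 40+8 = 48
m=4,j=2: res = 48+6 = 54
m=4,j=3: res = 54+7 = 61
m=4,j=4: res = 61+8 = 69
m=4,j=5: res = 69+9 = 78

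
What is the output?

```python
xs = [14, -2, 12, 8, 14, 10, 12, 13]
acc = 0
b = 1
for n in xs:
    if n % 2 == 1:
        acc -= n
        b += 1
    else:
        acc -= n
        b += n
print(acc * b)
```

n=14: not odd, acc = 0-14 = -14; b=15
n=-2: not odd, acc = (-14)-(-2) = -12; b=13
n=12: not odd, acc = (-12)-12 = -24; b=25
n=8: not odd, acc = (-24)-8 = -32; b=33
n=14: not odd, acc = (-32)-14 = -46; b=47
n=10: not odd, acc = (-46)-10 = -56; b=57
n=12: not odd, acc = (-56)-12 = -68; b=69
n=13: odd, acc = (-68)-13 = -81; b=70
acc*b = (-81)*70 = -5670

-5670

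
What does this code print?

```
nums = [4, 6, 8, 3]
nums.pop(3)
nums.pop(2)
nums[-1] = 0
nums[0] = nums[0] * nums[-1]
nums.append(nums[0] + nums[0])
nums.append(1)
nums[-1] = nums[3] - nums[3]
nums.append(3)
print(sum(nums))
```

pop(3) removes 3 → [4, 6, 8]
pop(2) removes 8 → [4, 6]
nums[-1] = 0 → [4, 0]
nums[0] = nums[0]*nums[-1] = 4*0 = 0 → [0, 0]
append nums[0]+nums[0] = 0+0 = 0 → [0, 0, 0]
append 1 → [0, 0, 0, 1]
nums[-1] = nums[3]-nums[3] = 1-1 = 0 → [0, 0, 0, 0]
append 3 → [0, 0, 0, 0, 3]
sum = 3

3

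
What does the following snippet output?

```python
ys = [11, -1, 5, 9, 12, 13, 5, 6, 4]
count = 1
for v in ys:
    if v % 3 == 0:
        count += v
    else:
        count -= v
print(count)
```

v=11: not %3==0, count = 1-11 = -10
v=-1: not %3==0, count = (-10)-(-1) = -9
v=5: not %3==0, count = (-9)-5 = -14
v=9: %3==0, count = (-14)+9 = -5
v=12: %3==0, count = (-5)+12 = 7
v=13: not %3==0, count = 7-13 = -6
v=5: not %3==0, count = (-6)-5 = -11
v=6: %3==0, count = (-11)+6 = -5
v=4: not %3==0, count = (-5)-4 = -9

-9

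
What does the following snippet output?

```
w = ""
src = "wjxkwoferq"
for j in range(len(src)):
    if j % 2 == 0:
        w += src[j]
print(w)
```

wxwfr

j=0: add 'w' → 'w'
j=1: skip
j=2: add 'x' → 'wx'
j=3: skip
j=4: add 'w' → 'wxw'
j=5: skip
j=6: add 'f' → 'wxwf'
j=7: skip
j=8: add 'r' → 'wxwfr'
j=9: skip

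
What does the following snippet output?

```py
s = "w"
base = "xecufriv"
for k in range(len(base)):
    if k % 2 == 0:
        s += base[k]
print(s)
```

k=0: add 'x' → 'wx'
k=1: skip
k=2: add 'c' → 'wxc'
k=3: skip
k=4: add 'f' → 'wxcf'
k=5: skip
k=6: add 'i' → 'wxcfi'
k=7: skip

wxcfi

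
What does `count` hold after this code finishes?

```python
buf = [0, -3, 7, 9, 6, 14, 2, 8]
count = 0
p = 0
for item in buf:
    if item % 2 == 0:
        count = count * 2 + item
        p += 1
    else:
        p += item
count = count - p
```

item=0: even, count = 0*2+0 = 0; p=1
item=-3: not even; p=-2
item=7: not even; p=5
item=9: not even; p=14
item=6: even, count = 0*2+6 = 6; p=15
item=14: even, count = 6*2+14 = 26; p=16
item=2: even, count = 26*2+2 = 54; p=17
item=8: even, count = 54*2+8 = 116; p=18
count-p = 116-18 = 98

98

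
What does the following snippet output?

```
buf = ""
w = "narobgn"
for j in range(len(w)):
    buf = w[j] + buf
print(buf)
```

ngboran

j=0: prepend 'n' → 'n'
j=1: prepend 'a' → 'an'
j=2: prepend 'r' → 'ran'
j=3: prepend 'o' → 'oran'
j=4: prepend 'b' → 'boran'
j=5: prepend 'g' → 'gboran'
j=6: prepend 'n' → 'ngboran'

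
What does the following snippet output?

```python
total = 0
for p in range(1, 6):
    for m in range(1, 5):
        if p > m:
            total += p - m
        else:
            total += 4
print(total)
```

p=1,m=1: not 1>1, total = 0+4 = 4
p=1,m=2: not 1>2, total = 4+4 = 8
p=1,m=3: not 1>3, total = 8+4 = 12
p=1,m=4: not 1>4, total = 12+4 = 16
p=2,m=1: 2>1, total = 16+1 = 17
p=2,m=2: not 2>2, total = 17+4 = 21
p=2,m=3: not 2>3, total = 21+4 = 25
p=2,m=4: not 2>4, total = 25+4 = 29
p=3,m=1: 3>1, total = 29+2 = 31
p=3,m=2: 3>2, total = 31+1 = 32
p=3,m=3: not 3>3, total = 32+4 = 36
p=3,m=4: not 3>4, total = 36+4 = 40
p=4,m=1: 4>1, total = 40+3 = 43
p=4,m=2: 4>2, total = 43+2 = 45
p=4,m=3: 4>3, total = 45+1 = 46
p=4,m=4: not 4>4, total = 46+4 = 50
p=5,m=1: 5>1, total = 50+4 = 54
p=5,m=2: 5>2, total = 54+3 = 57
p=5,m=3: 5>3, total = 57+2 = 59
p=5,m=4: 5>4, total = 59+1 = 60

60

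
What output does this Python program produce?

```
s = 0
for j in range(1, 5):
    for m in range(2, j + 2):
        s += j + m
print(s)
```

60

j=1,m=2: s = 0+3 = 3
j=2,m=2: s = 3+4 = 7
j=2,m=3: s = 7+5 = 12
j=3,m=2: s = 12+5 = 17
j=3,m=3: s = 17+6 = 23
j=3,m=4: s = 23+7 = 30
j=4,m=2: s = 30+6 = 36
j=4,m=3: s = 36+7 = 43
j=4,m=4: s = 43+8 = 51
j=4,m=5: s = 51+9 = 60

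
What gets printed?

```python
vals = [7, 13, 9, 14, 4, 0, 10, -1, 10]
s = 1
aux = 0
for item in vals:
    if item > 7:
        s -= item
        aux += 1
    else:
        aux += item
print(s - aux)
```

-70

item=7: not >7; aux=7
item=13: >7, s = 1-13 = -12; aux=8
item=9: >7, s = (-12)-9 = -21; aux=9
item=14: >7, s = (-21)-14 = -35; aux=10
item=4: not >7; aux=14
item=0: not >7; aux=14
item=10: >7, s = (-35)-10 = -45; aux=15
item=-1: not >7; aux=14
item=10: >7, s = (-45)-10 = -55; aux=15
s-aux = (-55)-15 = -70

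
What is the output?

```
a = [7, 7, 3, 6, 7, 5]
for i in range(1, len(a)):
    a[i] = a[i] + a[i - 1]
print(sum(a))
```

126

i=1: a[1] = 7+7 = 14 → [7, 14, 3, 6, 7, 5]
i=2: a[2] = 3+14 = 17 → [7, 14, 17, 6, 7, 5]
i=3: a[3] = 6+17 = 23 → [7, 14, 17, 23, 7, 5]
i=4: a[4] = 7+23 = 30 → [7, 14, 17, 23, 30, 5]
i=5: a[5] = 5+30 = 35 → [7, 14, 17, 23, 30, 35]
sum = 126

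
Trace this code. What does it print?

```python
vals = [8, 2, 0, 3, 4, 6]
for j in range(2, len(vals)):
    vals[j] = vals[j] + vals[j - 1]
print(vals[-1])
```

j=2: vals[2] = 0+2 = 2 → [8, 2, 2, 3, 4, 6]
j=3: vals[3] = 3+2 = 5 → [8, 2, 2, 5, 4, 6]
j=4: vals[4] = 4+5 = 9 → [8, 2, 2, 5, 9, 6]
j=5: vals[5] = 6+9 = 15 → [8, 2, 2, 5, 9, 15]

15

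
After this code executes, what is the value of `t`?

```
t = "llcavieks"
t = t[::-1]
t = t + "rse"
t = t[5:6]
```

'a'

reverse → 'skeivacll'
+ 'rse' → 'skeivacllrse'
slice [5:6] → 'a'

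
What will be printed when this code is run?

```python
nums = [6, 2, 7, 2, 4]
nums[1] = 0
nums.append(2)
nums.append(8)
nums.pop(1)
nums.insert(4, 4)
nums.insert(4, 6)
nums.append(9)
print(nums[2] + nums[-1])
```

nums[1] = 0 → [6, 0, 7, 2, 4]
append 2 → [6, 0, 7, 2, 4, 2]
append 8 → [6, 0, 7, 2, 4, 2, 8]
pop(1) removes 0 → [6, 7, 2, 4, 2, 8]
insert 4 at 4 → [6, 7, 2, 4, 4, 2, 8]
insert 6 at 4 → [6, 7, 2, 4, 6, 4, 2, 8]
append 9 → [6, 7, 2, 4, 6, 4, 2, 8, 9]
nums[2]+nums[-1] = 2+9 = 11

11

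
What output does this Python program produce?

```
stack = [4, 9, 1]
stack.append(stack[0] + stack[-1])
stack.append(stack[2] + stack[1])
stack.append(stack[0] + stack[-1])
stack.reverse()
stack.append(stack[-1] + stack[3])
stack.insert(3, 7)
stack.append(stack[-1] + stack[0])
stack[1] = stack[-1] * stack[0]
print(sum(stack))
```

append stack[0]+stack[-1] = 4+1 = 5 → [4, 9, 1, 5]
append stack[2]+stack[1] = 1+9 = 10 → [4, 9, 1, 5, 10]
append stack[0]+stack[-1] = 4+10 = 14 → [4, 9, 1, 5, 10, 14]
reverse → [14, 10, 5, 1, 9, 4]
append stack[-1]+stack[3] = 4+1 = 5 → [14, 10, 5, 1, 9, 4, 5]
insert 7 at 3 → [14, 10, 5, 7, 1, 9, 4, 5]
append stack[-1]+stack[0] = 5+14 = 19 → [14, 10, 5, 7, 1, 9, 4, 5, 19]
stack[1] = stack[-1]*stack[0] = 19*14 = 266 → [14, 266, 5, 7, 1, 9, 4, 5, 19]
sum = 330

330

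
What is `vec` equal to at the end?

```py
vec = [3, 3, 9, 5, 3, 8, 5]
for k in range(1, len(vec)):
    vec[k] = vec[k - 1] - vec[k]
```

k=1: vec[1] = 3-3 = 0 → [3, 0, 9, 5, 3, 8, 5]
k=2: vec[2] = 0-9 = -9 → [3, 0, -9, 5, 3, 8, 5]
k=3: vec[3] = (-9)-5 = -14 → [3, 0, -9, -14, 3, 8, 5]
k=4: vec[4] = (-14)-3 = -17 → [3, 0, -9, -14, -17, 8, 5]
k=5: vec[5] = (-17)-8 = -25 → [3, 0, -9, -14, -17, -25, 5]
k=6: vec[6] = (-25)-5 = -30 → [3, 0, -9, -14, -17, -25, -30]

[3, 0, -9, -14, -17, -25, -30]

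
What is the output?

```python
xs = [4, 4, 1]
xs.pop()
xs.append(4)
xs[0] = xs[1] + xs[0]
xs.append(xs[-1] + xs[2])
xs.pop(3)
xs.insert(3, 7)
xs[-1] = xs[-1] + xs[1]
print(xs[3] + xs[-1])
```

pop() removes 1 → [4, 4]
append 4 → [4, 4, 4]
xs[0] = xs[1]+xs[0] = 4+4 = 8 → [8, 4, 4]
append xs[-1]+xs[2] = 4+4 = 8 → [8, 4, 4, 8]
pop(3) removes 8 → [8, 4, 4]
insert 7 at 3 → [8, 4, 4, 7]
xs[-1] = xs[-1]+xs[1] = 7+4 = 11 → [8, 4, 4, 11]
xs[3]+xs[-1] = 11+11 = 22

22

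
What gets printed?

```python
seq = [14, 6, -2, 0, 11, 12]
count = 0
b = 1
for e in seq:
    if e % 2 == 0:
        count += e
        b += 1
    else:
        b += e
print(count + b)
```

47

e=14: even, count = 0+14 = 14; b=2
e=6: even, count = 14+6 = 20; b=3
e=-2: even, count = 20+(-2) = 18; b=4
e=0: even, count = 18+0 = 18; b=5
e=11: not even; b=16
e=12: even, count = 18+12 = 30; b=17
count+b = 30+17 = 47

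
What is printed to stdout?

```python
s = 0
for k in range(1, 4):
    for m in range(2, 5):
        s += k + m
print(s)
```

k=1,m=2: s = 0+3 = 3
k=1,m=3: s = 3+4 = 7
k=1,m=4: s = 7+5 = 12
k=2,m=2: s = 12+4 = 16
k=2,m=3: s = 16+5 = 21
k=2,m=4: s = 21+6 = 27
k=3,m=2: s = 27+5 = 32
k=3,m=3: s = 32+6 = 38
k=3,m=4: s = 38+7 = 45

45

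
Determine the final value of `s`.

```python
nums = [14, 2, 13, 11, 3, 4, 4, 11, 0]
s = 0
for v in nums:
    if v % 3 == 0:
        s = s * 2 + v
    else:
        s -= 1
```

-16

v=14: not %3==0, s = 0-1 = -1
v=2: not %3==0, s = (-1)-1 = -2
v=13: not %3==0, s = (-2)-1 = -3
v=11: not %3==0, s = (-3)-1 = -4
v=3: %3==0, s = (-4)*2+3 = -5
v=4: not %3==0, s = (-5)-1 = -6
v=4: not %3==0, s = (-6)-1 = -7
v=11: not %3==0, s = (-7)-1 = -8
v=0: %3==0, s = (-8)*2+0 = -16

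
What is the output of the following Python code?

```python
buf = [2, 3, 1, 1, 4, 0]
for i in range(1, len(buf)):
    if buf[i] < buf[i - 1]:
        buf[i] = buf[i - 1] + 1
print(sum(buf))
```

i=1: 3>=2, unchanged → [2, 3, 1, 1, 4, 0]
i=2: 1<3, buf[2] = 3+1 = 4 → [2, 3, 4, 1, 4, 0]
i=3: 1<4, buf[3] = 4+1 = 5 → [2, 3, 4, 5, 4, 0]
i=4: 4<5, buf[4] = 5+1 = 6 → [2, 3, 4, 5, 6, 0]
i=5: 0<6, buf[5] = 6+1 = 7 → [2, 3, 4, 5, 6, 7]
sum = 27

27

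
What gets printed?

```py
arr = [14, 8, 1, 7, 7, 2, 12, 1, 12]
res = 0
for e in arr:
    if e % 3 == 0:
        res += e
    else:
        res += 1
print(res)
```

31

e=14: not %3==0, res = 0+1 = 1
e=8: not %3==0, res = 1+1 = 2
e=1: not %3==0, res = 2+1 = 3
e=7: not %3==0, res = 3+1 = 4
e=7: not %3==0, res = 4+1 = 5
e=2: not %3==0, res = 5+1 = 6
e=12: %3==0, res = 6+12 = 18
e=1: not %3==0, res = 18+1 = 19
e=12: %3==0, res = 19+12 = 31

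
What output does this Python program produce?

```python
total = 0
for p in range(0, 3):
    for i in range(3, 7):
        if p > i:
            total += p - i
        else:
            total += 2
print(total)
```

24

p=0,i=3: not 0>3, total = 0+2 = 2
p=0,i=4: not 0>4, total = 2+2 = 4
p=0,i=5: not 0>5, total = 4+2 = 6
p=0,i=6: not 0>6, total = 6+2 = 8
p=1,i=3: not 1>3, total = 8+2 = 10
p=1,i=4: not 1>4, total = 10+2 = 12
p=1,i=5: not 1>5, total = 12+2 = 14
p=1,i=6: not 1>6, total = 14+2 = 16
p=2,i=3: not 2>3, total = 16+2 = 18
p=2,i=4: not 2>4, total = 18+2 = 20
p=2,i=5: not 2>5, total = 20+2 = 22
p=2,i=6: not 2>6, total = 22+2 = 24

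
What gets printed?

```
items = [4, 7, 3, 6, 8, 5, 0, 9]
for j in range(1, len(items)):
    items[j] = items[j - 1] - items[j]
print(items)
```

[4, -3, -6, -12, -20, -25, -25, -34]

j=1: items[1] = 4-7 = -3 → [4, -3, 3, 6, 8, 5, 0, 9]
j=2: items[2] = (-3)-3 = -6 → [4, -3, -6, 6, 8, 5, 0, 9]
j=3: items[3] = (-6)-6 = -12 → [4, -3, -6, -12, 8, 5, 0, 9]
j=4: items[4] = (-12)-8 = -20 → [4, -3, -6, -12, -20, 5, 0, 9]
j=5: items[5] = (-20)-5 = -25 → [4, -3, -6, -12, -20, -25, 0, 9]
j=6: items[6] = (-25)-0 = -25 → [4, -3, -6, -12, -20, -25, -25, 9]
j=7: items[7] = (-25)-9 = -34 → [4, -3, -6, -12, -20, -25, -25, -34]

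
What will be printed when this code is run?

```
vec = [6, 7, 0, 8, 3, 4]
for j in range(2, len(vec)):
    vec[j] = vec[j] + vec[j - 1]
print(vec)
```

[6, 7, 7, 15, 18, 22]

j=2: vec[2] = 0+7 = 7 → [6, 7, 7, 8, 3, 4]
j=3: vec[3] = 8+7 = 15 → [6, 7, 7, 15, 3, 4]
j=4: vec[4] = 3+15 = 18 → [6, 7, 7, 15, 18, 4]
j=5: vec[5] = 4+18 = 22 → [6, 7, 7, 15, 18, 22]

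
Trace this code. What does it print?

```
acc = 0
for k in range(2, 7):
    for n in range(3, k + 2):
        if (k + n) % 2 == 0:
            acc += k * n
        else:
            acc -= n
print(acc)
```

85

k=2,n=3: odd sum, acc = 0-3 = -3
k=3,n=3: even sum, acc = (-3)+9 = 6
k=3,n=4: odd sum, acc = 6-4 = 2
k=4,n=3: odd sum, acc = 2-3 = -1
k=4,n=4: even sum, acc = (-1)+16 = 15
k=4,n=5: odd sum, acc = 15-5 = 10
k=5,n=3: even sum, acc = 10+15 = 25
k=5,n=4: odd sum, acc = 25-4 = 21
k=5,n=5: even sum, acc = 21+25 = 46
k=5,n=6: odd sum, acc = 46-6 = 40
k=6,n=3: odd sum, acc = 40-3 = 37
k=6,n=4: even sum, acc = 37+24 = 61
k=6,n=5: odd sum, acc = 61-5 = 56
k=6,n=6: even sum, acc = 56+36 = 92
k=6,n=7: odd sum, acc = 92-7 = 85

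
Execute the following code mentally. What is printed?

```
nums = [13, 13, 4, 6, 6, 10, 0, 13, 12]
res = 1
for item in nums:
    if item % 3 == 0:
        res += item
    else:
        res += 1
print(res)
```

item=13: not %3==0, res = 1+1 = 2
item=13: not %3==0, res = 2+1 = 3
item=4: not %3==0, res = 3+1 = 4
item=6: %3==0, res = 4+6 = 10
item=6: %3==0, res = 10+6 = 16
item=10: not %3==0, res = 16+1 = 17
item=0: %3==0, res = 17+0 = 17
item=13: not %3==0, res = 17+1 = 18
item=12: %3==0, res = 18+12 = 30

30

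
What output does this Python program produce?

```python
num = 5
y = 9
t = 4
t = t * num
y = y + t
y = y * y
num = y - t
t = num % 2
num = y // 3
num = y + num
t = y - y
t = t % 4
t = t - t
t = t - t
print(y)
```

841

t = 4*5 = 20
y = 9+20 = 29
y = 29*29 = 841
num = 841-20 = 821
t = 821%2 = 1
num = 841//3 = 280
num = 841+280 = 1121
t = 841-841 = 0
t = 0%4 = 0
t = 0-0 = 0
t = 0-0 = 0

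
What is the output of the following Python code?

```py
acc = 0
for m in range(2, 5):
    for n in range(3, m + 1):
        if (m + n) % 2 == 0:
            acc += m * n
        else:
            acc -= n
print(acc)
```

m=3,n=3: even sum, acc = 0+9 = 9
m=4,n=3: odd sum, acc = 9-3 = 6
m=4,n=4: even sum, acc = 6+16 = 22

22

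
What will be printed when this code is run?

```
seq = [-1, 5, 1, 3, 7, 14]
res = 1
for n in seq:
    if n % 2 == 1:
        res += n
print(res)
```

n=-1: odd, res = 1+(-1) = 0
n=5: odd, res = 0+5 = 5
n=1: odd, res = 5+1 = 6
n=3: odd, res = 6+3 = 9
n=7: odd, res = 9+7 = 16
n=14: not odd

16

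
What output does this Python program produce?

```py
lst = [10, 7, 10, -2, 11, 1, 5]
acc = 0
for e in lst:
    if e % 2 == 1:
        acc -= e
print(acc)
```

-24

e=10: not odd
e=7: odd, acc = 0-7 = -7
e=10: not odd
e=-2: not odd
e=11: odd, acc = (-7)-11 = -18
e=1: odd, acc = (-18)-1 = -19
e=5: odd, acc = (-19)-5 = -24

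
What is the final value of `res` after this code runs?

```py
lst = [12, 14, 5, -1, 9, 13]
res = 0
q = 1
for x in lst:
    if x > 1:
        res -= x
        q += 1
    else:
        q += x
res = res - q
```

x=12: >1, res = 0-12 = -12; q=2
x=14: >1, res = (-12)-14 = -26; q=3
x=5: >1, res = (-26)-5 = -31; q=4
x=-1: not >1; q=3
x=9: >1, res = (-31)-9 = -40; q=4
x=13: >1, res = (-40)-13 = -53; q=5
res-q = (-53)-5 = -58

-58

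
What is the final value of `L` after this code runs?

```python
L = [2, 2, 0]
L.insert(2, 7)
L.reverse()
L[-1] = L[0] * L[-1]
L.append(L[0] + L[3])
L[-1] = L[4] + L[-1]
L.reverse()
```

[0, 0, 2, 7, 0]

insert 7 at 2 → [2, 2, 7, 0]
reverse → [0, 7, 2, 2]
L[-1] = L[0]*L[-1] = 0*2 = 0 → [0, 7, 2, 0]
append L[0]+L[3] = 0+0 = 0 → [0, 7, 2, 0, 0]
L[-1] = L[4]+L[-1] = 0+0 = 0 → [0, 7, 2, 0, 0]
reverse → [0, 0, 2, 7, 0]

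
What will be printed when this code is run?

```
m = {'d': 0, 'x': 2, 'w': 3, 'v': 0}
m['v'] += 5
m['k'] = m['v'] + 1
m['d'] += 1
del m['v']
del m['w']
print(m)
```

{'d': 1, 'x': 2, 'k': 6}

m['v'] = 0+5 = 5 → {'d': 0, 'x': 2, 'w': 3, 'v': 5}
m['k'] = m['v']+1 = 6 → {'d': 0, 'x': 2, 'w': 3, 'v': 5, 'k': 6}
m['d'] = 0+1 = 1 → {'d': 1, 'x': 2, 'w': 3, 'v': 5, 'k': 6}
del 'v' → {'d': 1, 'x': 2, 'w': 3, 'k': 6}
del 'w' → {'d': 1, 'x': 2, 'k': 6}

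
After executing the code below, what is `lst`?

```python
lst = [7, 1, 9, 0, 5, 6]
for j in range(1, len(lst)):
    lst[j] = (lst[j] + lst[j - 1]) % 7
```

[7, 1, 3, 3, 1, 0]

j=1: lst[1] = (1+7)%7 = 1 → [7, 1, 9, 0, 5, 6]
j=2: lst[2] = (9+1)%7 = 3 → [7, 1, 3, 0, 5, 6]
j=3: lst[3] = (0+3)%7 = 3 → [7, 1, 3, 3, 5, 6]
j=4: lst[4] = (5+3)%7 = 1 → [7, 1, 3, 3, 1, 6]
j=5: lst[5] = (6+1)%7 = 0 → [7, 1, 3, 3, 1, 0]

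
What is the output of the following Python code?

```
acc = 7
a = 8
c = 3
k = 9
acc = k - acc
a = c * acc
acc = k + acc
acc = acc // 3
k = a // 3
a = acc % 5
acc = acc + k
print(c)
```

3

acc = 9-7 = 2
a = 3*2 = 6
acc = 9+2 = 11
acc = 11//3 = 3
k = 6//3 = 2
a = 3%5 = 3
acc = 3+2 = 5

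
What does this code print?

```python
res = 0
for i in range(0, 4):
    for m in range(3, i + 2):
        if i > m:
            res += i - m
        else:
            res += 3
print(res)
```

9

i=2,m=3: not 2>3, res = 0+3 = 3
i=3,m=3: not 3>3, res = 3+3 = 6
i=3,m=4: not 3>4, res = 6+3 = 9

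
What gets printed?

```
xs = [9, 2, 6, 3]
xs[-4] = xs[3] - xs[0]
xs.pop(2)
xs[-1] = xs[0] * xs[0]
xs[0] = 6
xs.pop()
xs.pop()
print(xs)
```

[6]

xs[-4] = xs[3]-xs[0] = 3-9 = -6 → [-6, 2, 6, 3]
pop(2) removes 6 → [-6, 2, 3]
xs[-1] = xs[0]*xs[0] = (-6)*(-6) = 36 → [-6, 2, 36]
xs[0] = 6 → [6, 2, 36]
pop() removes 36 → [6, 2]
pop() removes 2 → [6]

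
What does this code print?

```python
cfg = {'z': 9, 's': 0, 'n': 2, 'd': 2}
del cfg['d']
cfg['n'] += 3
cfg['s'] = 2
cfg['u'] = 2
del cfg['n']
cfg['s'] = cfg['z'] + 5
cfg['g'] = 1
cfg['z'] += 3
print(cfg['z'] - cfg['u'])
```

del 'd' → {'z': 9, 's': 0, 'n': 2}
cfg['n'] = 2+3 = 5 → {'z': 9, 's': 0, 'n': 5}
cfg['s'] = 2 → {'z': 9, 's': 2, 'n': 5}
cfg['u'] = 2 → {'z': 9, 's': 2, 'n': 5, 'u': 2}
del 'n' → {'z': 9, 's': 2, 'u': 2}
cfg['s'] = cfg['z']+5 = 14 → {'z': 9, 's': 14, 'u': 2}
cfg['g'] = 1 → {'z': 9, 's': 14, 'u': 2, 'g': 1}
cfg['z'] = 9+3 = 12 → {'z': 12, 's': 14, 'u': 2, 'g': 1}
cfg['z']-cfg['u'] = 12-2 = 10

10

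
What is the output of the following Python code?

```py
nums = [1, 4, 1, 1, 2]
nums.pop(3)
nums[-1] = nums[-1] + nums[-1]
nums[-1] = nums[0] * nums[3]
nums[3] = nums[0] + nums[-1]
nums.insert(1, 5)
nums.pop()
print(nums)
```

pop(3) removes 1 → [1, 4, 1, 2]
nums[-1] = nums[-1]+nums[-1] = 2+2 = 4 → [1, 4, 1, 4]
nums[-1] = nums[0]*nums[3] = 1*4 = 4 → [1, 4, 1, 4]
nums[3] = nums[0]+nums[-1] = 1+4 = 5 → [1, 4, 1, 5]
insert 5 at 1 → [1, 5, 4, 1, 5]
pop() removes 5 → [1, 5, 4, 1]

[1, 5, 4, 1]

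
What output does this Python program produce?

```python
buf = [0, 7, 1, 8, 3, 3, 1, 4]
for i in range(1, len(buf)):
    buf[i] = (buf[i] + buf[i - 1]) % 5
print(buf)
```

i=1: buf[1] = (7+0)%5 = 2 → [0, 2, 1, 8, 3, 3, 1, 4]
i=2: buf[2] = (1+2)%5 = 3 → [0, 2, 3, 8, 3, 3, 1, 4]
i=3: buf[3] = (8+3)%5 = 1 → [0, 2, 3, 1, 3, 3, 1, 4]
i=4: buf[4] = (3+1)%5 = 4 → [0, 2, 3, 1, 4, 3, 1, 4]
i=5: buf[5] = (3+4)%5 = 2 → [0, 2, 3, 1, 4, 2, 1, 4]
i=6: buf[6] = (1+2)%5 = 3 → [0, 2, 3, 1, 4, 2, 3, 4]
i=7: buf[7] = (4+3)%5 = 2 → [0, 2, 3, 1, 4, 2, 3, 2]

[0, 2, 3, 1, 4, 2, 3, 2]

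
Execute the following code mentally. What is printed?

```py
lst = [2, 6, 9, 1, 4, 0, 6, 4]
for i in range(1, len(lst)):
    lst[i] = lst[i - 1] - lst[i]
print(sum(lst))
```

i=1: lst[1] = 2-6 = -4 → [2, -4, 9, 1, 4, 0, 6, 4]
i=2: lst[2] = (-4)-9 = -13 → [2, -4, -13, 1, 4, 0, 6, 4]
i=3: lst[3] = (-13)-1 = -14 → [2, -4, -13, -14, 4, 0, 6, 4]
i=4: lst[4] = (-14)-4 = -18 → [2, -4, -13, -14, -18, 0, 6, 4]
i=5: lst[5] = (-18)-0 = -18 → [2, -4, -13, -14, -18, -18, 6, 4]
i=6: lst[6] = (-18)-6 = -24 → [2, -4, -13, -14, -18, -18, -24, 4]
i=7: lst[7] = (-24)-4 = -28 → [2, -4, -13, -14, -18, -18, -24, -28]
sum = -117

-117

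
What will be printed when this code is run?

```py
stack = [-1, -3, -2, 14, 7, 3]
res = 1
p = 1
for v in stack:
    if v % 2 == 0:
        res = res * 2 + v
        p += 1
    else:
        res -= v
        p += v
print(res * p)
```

180

v=-1: not even, res = 1-(-1) = 2; p=0
v=-3: not even, res = 2-(-3) = 5; p=-3
v=-2: even, res = 5*2+(-2) = 8; p=-2
v=14: even, res = 8*2+14 = 30; p=-1
v=7: not even, res = 30-7 = 23; p=6
v=3: not even, res = 23-3 = 20; p=9
res*p = 20*9 = 180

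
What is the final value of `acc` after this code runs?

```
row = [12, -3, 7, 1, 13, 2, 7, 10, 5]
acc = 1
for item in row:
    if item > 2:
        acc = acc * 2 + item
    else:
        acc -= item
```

item=12: >2, acc = 1*2+12 = 14
item=-3: not >2, acc = 14-(-3) = 17
item=7: >2, acc = 17*2+7 = 41
item=1: not >2, acc = 41-1 = 40
item=13: >2, acc = 40*2+13 = 93
item=2: not >2, acc = 93-2 = 91
item=7: >2, acc = 91*2+7 = 189
item=10: >2, acc = 189*2+10 = 388
item=5: >2, acc = 388*2+5 = 781

781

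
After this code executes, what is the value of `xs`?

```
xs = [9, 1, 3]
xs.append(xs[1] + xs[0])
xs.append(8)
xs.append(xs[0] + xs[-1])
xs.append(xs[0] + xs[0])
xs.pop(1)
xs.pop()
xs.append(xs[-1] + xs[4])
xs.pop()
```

append xs[1]+xs[0] = 1+9 = 10 → [9, 1, 3, 10]
append 8 → [9, 1, 3, 10, 8]
append xs[0]+xs[-1] = 9+8 = 17 → [9, 1, 3, 10, 8, 17]
append xs[0]+xs[0] = 9+9 = 18 → [9, 1, 3, 10, 8, 17, 18]
pop(1) removes 1 → [9, 3, 10, 8, 17, 18]
pop() removes 18 → [9, 3, 10, 8, 17]
append xs[-1]+xs[4] = 17+17 = 34 → [9, 3, 10, 8, 17, 34]
pop() removes 34 → [9, 3, 10, 8, 17]

[9, 3, 10, 8, 17]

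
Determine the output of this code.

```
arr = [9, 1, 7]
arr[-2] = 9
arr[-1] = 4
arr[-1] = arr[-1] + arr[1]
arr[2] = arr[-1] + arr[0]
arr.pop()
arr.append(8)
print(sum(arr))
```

26

arr[-2] = 9 → [9, 9, 7]
arr[-1] = 4 → [9, 9, 4]
arr[-1] = arr[-1]+arr[1] = 4+9 = 13 → [9, 9, 13]
arr[2] = arr[-1]+arr[0] = 13+9 = 22 → [9, 9, 22]
pop() removes 22 → [9, 9]
append 8 → [9, 9, 8]
sum = 26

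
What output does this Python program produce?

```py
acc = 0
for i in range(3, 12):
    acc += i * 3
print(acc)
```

i=3: acc = 0+3*3 = 9
i=4: acc = 9+4*3 = 21
i=5: acc = 21+5*3 = 36
i=6: acc = 36+6*3 = 54
i=7: acc = 54+7*3 = 75
i=8: acc = 75+8*3 = 99
i=9: acc = 99+9*3 = 126
i=10: acc = 126+10*3 = 156
i=11: acc = 156+11*3 = 189

189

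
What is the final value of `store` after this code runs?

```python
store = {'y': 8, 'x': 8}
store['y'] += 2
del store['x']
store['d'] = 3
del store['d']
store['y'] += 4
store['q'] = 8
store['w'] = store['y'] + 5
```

store['y'] = 8+2 = 10 → {'y': 10, 'x': 8}
del 'x' → {'y': 10}
store['d'] = 3 → {'y': 10, 'd': 3}
del 'd' → {'y': 10}
store['y'] = 10+4 = 14 → {'y': 14}
store['q'] = 8 → {'y': 14, 'q': 8}
store['w'] = store['y']+5 = 19 → {'y': 14, 'q': 8, 'w': 19}

{'y': 14, 'q': 8, 'w': 19}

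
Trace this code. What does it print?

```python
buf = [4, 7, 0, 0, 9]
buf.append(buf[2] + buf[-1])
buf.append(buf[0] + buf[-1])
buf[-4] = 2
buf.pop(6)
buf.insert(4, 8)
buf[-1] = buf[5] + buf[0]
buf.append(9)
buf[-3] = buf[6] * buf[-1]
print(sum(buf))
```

160

append buf[2]+buf[-1] = 0+9 = 9 → [4, 7, 0, 0, 9, 9]
append buf[0]+buf[-1] = 4+9 = 13 → [4, 7, 0, 0, 9, 9, 13]
buf[-4] = 2 → [4, 7, 0, 2, 9, 9, 13]
pop(6) removes 13 → [4, 7, 0, 2, 9, 9]
insert 8 at 4 → [4, 7, 0, 2, 8, 9, 9]
buf[-1] = buf[5]+buf[0] = 9+4 = 13 → [4, 7, 0, 2, 8, 9, 13]
append 9 → [4, 7, 0, 2, 8, 9, 13, 9]
buf[-3] = buf[6]*buf[-1] = 13*9 = 117 → [4, 7, 0, 2, 8, 117, 13, 9]
sum = 160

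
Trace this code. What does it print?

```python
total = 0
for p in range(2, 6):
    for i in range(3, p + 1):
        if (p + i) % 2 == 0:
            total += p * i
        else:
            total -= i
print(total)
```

58

p=3,i=3: even sum, total = 0+9 = 9
p=4,i=3: odd sum, total = 9-3 = 6
p=4,i=4: even sum, total = 6+16 = 22
p=5,i=3: even sum, total = 22+15 = 37
p=5,i=4: odd sum, total = 37-4 = 33
p=5,i=5: even sum, total = 33+25 = 58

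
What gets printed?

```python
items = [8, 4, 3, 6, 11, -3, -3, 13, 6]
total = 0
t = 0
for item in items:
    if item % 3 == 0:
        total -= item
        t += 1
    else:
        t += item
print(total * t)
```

item=8: not %3==0; t=8
item=4: not %3==0; t=12
item=3: %3==0, total = 0-3 = -3; t=13
item=6: %3==0, total = (-3)-6 = -9; t=14
item=11: not %3==0; t=25
item=-3: %3==0, total = (-9)-(-3) = -6; t=26
item=-3: %3==0, total = (-6)-(-3) = -3; t=27
item=13: not %3==0; t=40
item=6: %3==0, total = (-3)-6 = -9; t=41
total*t = (-9)*41 = -369

-369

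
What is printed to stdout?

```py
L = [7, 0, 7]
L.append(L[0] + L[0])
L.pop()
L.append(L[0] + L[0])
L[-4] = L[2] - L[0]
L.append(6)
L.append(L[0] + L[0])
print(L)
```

[0, 0, 7, 14, 6, 0]

append L[0]+L[0] = 7+7 = 14 → [7, 0, 7, 14]
pop() removes 14 → [7, 0, 7]
append L[0]+L[0] = 7+7 = 14 → [7, 0, 7, 14]
L[-4] = L[2]-L[0] = 7-7 = 0 → [0, 0, 7, 14]
append 6 → [0, 0, 7, 14, 6]
append L[0]+L[0] = 0+0 = 0 → [0, 0, 7, 14, 6, 0]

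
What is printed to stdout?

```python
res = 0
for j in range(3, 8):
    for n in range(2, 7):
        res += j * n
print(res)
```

j=3,n=2: res = 0+6 = 6
j=3,n=3: res = 6+9 = 15
j=3,n=4: res = 15+12 = 27
j=3,n=5: res = 27+15 = 42
j=3,n=6: res = 42+18 = 60
j=4,n=2: res = 60+8 = 68
j=4,n=3: res = 68+12 = 80
j=4,n=4: res = 80+16 = 96
j=4,n=5: res = 96+20 = 116
j=4,n=6: res = 116+24 = 140
j=5,n=2: res = 140+10 = 150
j=5,n=3: res = 150+15 = 165
j=5,n=4: res = 165+20 = 185
j=5,n=5: res = 185+25 = 210
j=5,n=6: res = 210+30 = 240
j=6,n=2: res = 240+12 = 252
j=6,n=3: res = 252+18 = 270
j=6,n=4: res = 270+24 = 294
j=6,n=5: res = 294+30 = 324
j=6,n=6: res = 324+36 = 360
j=7,n=2: res = 360+14 = 374
j=7,n=3: res = 374+21 = 395
j=7,n=4: res = 395+28 = 423
j=7,n=5: res = 423+35 = 458
j=7,n=6: res = 458+42 = 500

500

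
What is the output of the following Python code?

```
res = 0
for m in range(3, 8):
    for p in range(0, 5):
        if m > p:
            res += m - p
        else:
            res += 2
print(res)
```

m=3,p=0: 3>0, res = 0+3 = 3
m=3,p=1: 3>1, res = 3+2 = 5
m=3,p=2: 3>2, res = 5+1 = 6
m=3,p=3: not 3>3, res = 6+2 = 8
m=3,p=4: not 3>4, res = 8+2 = 10
m=4,p=0: 4>0, res = 10+4 = 14
m=4,p=1: 4>1, res = 14+3 = 17
m=4,p=2: 4>2, res = 17+2 = 19
m=4,p=3: 4>3, res = 19+1 = 20
m=4,p=4: not 4>4, res = 20+2 = 22
m=5,p=0: 5>0, res = 22+5 = 27
m=5,p=1: 5>1, res = 27+4 = 31
m=5,p=2: 5>2, res = 31+3 = 34
m=5,p=3: 5>3, res = 34+2 = 36
m=5,p=4: 5>4, res = 36+1 = 37
m=6,p=0: 6>0, res = 37+6 = 43
m=6,p=1: 6>1, res = 43+5 = 48
m=6,p=2: 6>2, res = 48+4 = 52
m=6,p=3: 6>3, res = 52+3 = 55
m=6,p=4: 6>4, res = 55+2 = 57
m=7,p=0: 7>0, res = 57+7 = 64
m=7,p=1: 7>1, res = 64+6 = 70
m=7,p=2: 7>2, res = 70+5 = 75
m=7,p=3: 7>3, res = 75+4 = 79
m=7,p=4: 7>4, res = 79+3 = 82

82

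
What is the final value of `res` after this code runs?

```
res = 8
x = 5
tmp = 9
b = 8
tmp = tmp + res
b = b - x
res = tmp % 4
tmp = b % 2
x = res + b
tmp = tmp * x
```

1

tmp = 9+8 = 17
b = 8-5 = 3
res = 17%4 = 1
tmp = 3%2 = 1
x = 1+3 = 4
tmp = 1*4 = 4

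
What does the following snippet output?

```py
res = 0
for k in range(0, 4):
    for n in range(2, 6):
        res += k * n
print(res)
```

k=0,n=2: res = 0+0 = 0
k=0,n=3: res = 0+0 = 0
k=0,n=4: res = 0+0 = 0
k=0,n=5: res = 0+0 = 0
k=1,n=2: res = 0+2 = 2
k=1,n=3: res = 2+3 = 5
k=1,n=4: res = 5+4 = 9
k=1,n=5: res = 9+5 = 14
k=2,n=2: res = 14+4 = 18
k=2,n=3: res = 18+6 = 24
k=2,n=4: res = 24+8 = 32
k=2,n=5: res = 32+10 = 42
k=3,n=2: res = 42+6 = 48
k=3,n=3: res = 48+9 = 57
k=3,n=4: res = 57+12 = 69
k=3,n=5: res = 69+15 = 84

84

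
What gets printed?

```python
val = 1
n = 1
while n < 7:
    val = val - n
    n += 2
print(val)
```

n=1: val = 1-1 = 0
n=3: val = 0-3 = -3
n=5: val = (-3)-5 = -8

-8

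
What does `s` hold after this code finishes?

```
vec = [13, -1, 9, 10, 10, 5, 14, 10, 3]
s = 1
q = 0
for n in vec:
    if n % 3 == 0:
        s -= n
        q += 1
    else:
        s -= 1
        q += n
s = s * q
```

-1134

n=13: not %3==0, s = 1-1 = 0; q=13
n=-1: not %3==0, s = 0-1 = -1; q=12
n=9: %3==0, s = (-1)-9 = -10; q=13
n=10: not %3==0, s = (-10)-1 = -11; q=23
n=10: not %3==0, s = (-11)-1 = -12; q=33
n=5: not %3==0, s = (-12)-1 = -13; q=38
n=14: not %3==0, s = (-13)-1 = -14; q=52
n=10: not %3==0, s = (-14)-1 = -15; q=62
n=3: %3==0, s = (-15)-3 = -18; q=63
s*q = (-18)*63 = -1134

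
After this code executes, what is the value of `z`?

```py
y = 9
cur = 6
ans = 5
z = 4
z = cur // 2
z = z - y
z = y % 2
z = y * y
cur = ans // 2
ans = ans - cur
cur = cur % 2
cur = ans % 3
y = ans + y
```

z = 6//2 = 3
z = 3-9 = -6
z = 9%2 = 1
z = 9*9 = 81
cur = 5//2 = 2
ans = 5-2 = 3
cur = 2%2 = 0
cur = 3%3 = 0
y = 3+9 = 12

81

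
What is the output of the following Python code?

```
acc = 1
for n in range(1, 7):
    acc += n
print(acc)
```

22

n=1: acc = 1+1 = 2
n=2: acc = 2+2 = 4
n=3: acc = 4+3 = 7
n=4: acc = 7+4 = 11
n=5: acc = 11+5 = 16
n=6: acc = 16+6 = 22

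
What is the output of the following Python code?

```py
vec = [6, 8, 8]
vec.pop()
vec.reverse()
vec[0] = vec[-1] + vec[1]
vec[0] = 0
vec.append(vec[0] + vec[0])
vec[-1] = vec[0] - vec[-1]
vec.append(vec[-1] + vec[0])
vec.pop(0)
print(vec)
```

pop() removes 8 → [6, 8]
reverse → [8, 6]
vec[0] = vec[-1]+vec[1] = 6+6 = 12 → [12, 6]
vec[0] = 0 → [0, 6]
append vec[0]+vec[0] = 0+0 = 0 → [0, 6, 0]
vec[-1] = vec[0]-vec[-1] = 0-0 = 0 → [0, 6, 0]
append vec[-1]+vec[0] = 0+0 = 0 → [0, 6, 0, 0]
pop(0) removes 0 → [6, 0, 0]

[6, 0, 0]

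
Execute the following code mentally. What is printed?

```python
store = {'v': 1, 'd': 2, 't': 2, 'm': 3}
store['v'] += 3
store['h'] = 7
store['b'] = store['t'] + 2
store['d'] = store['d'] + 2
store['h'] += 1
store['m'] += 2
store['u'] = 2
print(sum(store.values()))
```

store['v'] = 1+3 = 4 → {'v': 4, 'd': 2, 't': 2, 'm': 3}
store['h'] = 7 → {'v': 4, 'd': 2, 't': 2, 'm': 3, 'h': 7}
store['b'] = store['t']+2 = 4 → {'v': 4, 'd': 2, 't': 2, 'm': 3, 'h': 7, 'b': 4}
store['d'] = store['d']+2 = 4 → {'v': 4, 'd': 4, 't': 2, 'm': 3, 'h': 7, 'b': 4}
store['h'] = 7+1 = 8 → {'v': 4, 'd': 4, 't': 2, 'm': 3, 'h': 8, 'b': 4}
store['m'] = 3+2 = 5 → {'v': 4, 'd': 4, 't': 2, 'm': 5, 'h': 8, 'b': 4}
store['u'] = 2 → {'v': 4, 'd': 4, 't': 2, 'm': 5, 'h': 8, 'b': 4, 'u': 2}
sum of values = 29

29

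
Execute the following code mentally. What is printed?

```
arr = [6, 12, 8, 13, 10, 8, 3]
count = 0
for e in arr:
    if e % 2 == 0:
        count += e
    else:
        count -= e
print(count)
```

e=6: even, count = 0+6 = 6
e=12: even, count = 6+12 = 18
e=8: even, count = 18+8 = 26
e=13: not even, count = 26-13 = 13
e=10: even, count = 13+10 = 23
e=8: even, count = 23+8 = 31
e=3: not even, count = 31-3 = 28

28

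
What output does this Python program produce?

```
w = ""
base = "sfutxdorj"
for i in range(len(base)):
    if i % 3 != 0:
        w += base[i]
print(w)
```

fuxdrj

i=0: skip
i=1: add 'f' → 'f'
i=2: add 'u' → 'fu'
i=3: skip
i=4: add 'x' → 'fux'
i=5: add 'd' → 'fuxd'
i=6: skip
i=7: add 'r' → 'fuxdr'
i=8: add 'j' → 'fuxdrj'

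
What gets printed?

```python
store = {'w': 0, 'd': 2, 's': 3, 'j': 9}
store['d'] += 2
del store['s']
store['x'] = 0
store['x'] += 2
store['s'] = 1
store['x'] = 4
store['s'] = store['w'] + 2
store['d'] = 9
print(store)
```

store['d'] = 2+2 = 4 → {'w': 0, 'd': 4, 's': 3, 'j': 9}
del 's' → {'w': 0, 'd': 4, 'j': 9}
store['x'] = 0 → {'w': 0, 'd': 4, 'j': 9, 'x': 0}
store['x'] = 0+2 = 2 → {'w': 0, 'd': 4, 'j': 9, 'x': 2}
store['s'] = 1 → {'w': 0, 'd': 4, 'j': 9, 'x': 2, 's': 1}
store['x'] = 4 → {'w': 0, 'd': 4, 'j': 9, 'x': 4, 's': 1}
store['s'] = store['w']+2 = 2 → {'w': 0, 'd': 4, 'j': 9, 'x': 4, 's': 2}
store['d'] = 9 → {'w': 0, 'd': 9, 'j': 9, 'x': 4, 's': 2}

{'w': 0, 'd': 9, 'j': 9, 'x': 4, 's': 2}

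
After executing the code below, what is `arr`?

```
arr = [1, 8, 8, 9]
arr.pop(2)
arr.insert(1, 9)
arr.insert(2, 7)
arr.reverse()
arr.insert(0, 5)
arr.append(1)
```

[5, 9, 8, 7, 9, 1, 1]

pop(2) removes 8 → [1, 8, 9]
insert 9 at 1 → [1, 9, 8, 9]
insert 7 at 2 → [1, 9, 7, 8, 9]
reverse → [9, 8, 7, 9, 1]
insert 5 at 0 → [5, 9, 8, 7, 9, 1]
append 1 → [5, 9, 8, 7, 9, 1, 1]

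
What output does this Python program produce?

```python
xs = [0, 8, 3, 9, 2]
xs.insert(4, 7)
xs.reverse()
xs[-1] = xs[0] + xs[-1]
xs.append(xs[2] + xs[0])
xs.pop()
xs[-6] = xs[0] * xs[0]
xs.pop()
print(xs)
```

insert 7 at 4 → [0, 8, 3, 9, 7, 2]
reverse → [2, 7, 9, 3, 8, 0]
xs[-1] = xs[0]+xs[-1] = 2+0 = 2 → [2, 7, 9, 3, 8, 2]
append xs[2]+xs[0] = 9+2 = 11 → [2, 7, 9, 3, 8, 2, 11]
pop() removes 11 → [2, 7, 9, 3, 8, 2]
xs[-6] = xs[0]*xs[0] = 2*2 = 4 → [4, 7, 9, 3, 8, 2]
pop() removes 2 → [4, 7, 9, 3, 8]

[4, 7, 9, 3, 8]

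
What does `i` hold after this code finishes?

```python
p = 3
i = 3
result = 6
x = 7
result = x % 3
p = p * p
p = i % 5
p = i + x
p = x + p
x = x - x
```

result = 7%3 = 1
p = 3*3 = 9
p = 3%5 = 3
p = 3+7 = 10
p = 7+10 = 17
x = 7-7 = 0

3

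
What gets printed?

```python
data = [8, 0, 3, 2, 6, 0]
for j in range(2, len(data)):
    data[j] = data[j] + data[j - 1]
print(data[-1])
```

j=2: data[2] = 3+0 = 3 → [8, 0, 3, 2, 6, 0]
j=3: data[3] = 2+3 = 5 → [8, 0, 3, 5, 6, 0]
j=4: data[4] = 6+5 = 11 → [8, 0, 3, 5, 11, 0]
j=5: data[5] = 0+11 = 11 → [8, 0, 3, 5, 11, 11]

11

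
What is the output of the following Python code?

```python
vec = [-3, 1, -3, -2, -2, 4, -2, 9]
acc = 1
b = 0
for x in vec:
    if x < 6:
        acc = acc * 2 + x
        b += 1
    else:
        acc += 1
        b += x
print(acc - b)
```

-113

x=-3: <6, acc = 1*2+(-3) = -1; b=1
x=1: <6, acc = (-1)*2+1 = -1; b=2
x=-3: <6, acc = (-1)*2+(-3) = -5; b=3
x=-2: <6, acc = (-5)*2+(-2) = -12; b=4
x=-2: <6, acc = (-12)*2+(-2) = -26; b=5
x=4: <6, acc = (-26)*2+4 = -48; b=6
x=-2: <6, acc = (-48)*2+(-2) = -98; b=7
x=9: not <6, acc = (-98)+1 = -97; b=16
acc-b = (-97)-16 = -113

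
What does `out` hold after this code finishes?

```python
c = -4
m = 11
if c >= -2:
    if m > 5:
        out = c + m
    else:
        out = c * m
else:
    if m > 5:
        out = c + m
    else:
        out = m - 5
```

c=-4, m=11
c >= -2 is False; m > 5 is True
→ out = c + m = 7

7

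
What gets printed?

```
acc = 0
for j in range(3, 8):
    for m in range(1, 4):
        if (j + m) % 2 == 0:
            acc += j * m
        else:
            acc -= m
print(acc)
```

66

j=3,m=1: even sum, acc = 0+3 = 3
j=3,m=2: odd sum, acc = 3-2 = 1
j=3,m=3: even sum, acc = 1+9 = 10
j=4,m=1: odd sum, acc = 10-1 = 9
j=4,m=2: even sum, acc = 9+8 = 17
j=4,m=3: odd sum, acc = 17-3 = 14
j=5,m=1: even sum, acc = 14+5 = 19
j=5,m=2: odd sum, acc = 19-2 = 17
j=5,m=3: even sum, acc = 17+15 = 32
j=6,m=1: odd sum, acc = 32-1 = 31
j=6,m=2: even sum, acc = 31+12 = 43
j=6,m=3: odd sum, acc = 43-3 = 40
j=7,m=1: even sum, acc = 40+7 = 47
j=7,m=2: odd sum, acc = 47-2 = 45
j=7,m=3: even sum, acc = 45+21 = 66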